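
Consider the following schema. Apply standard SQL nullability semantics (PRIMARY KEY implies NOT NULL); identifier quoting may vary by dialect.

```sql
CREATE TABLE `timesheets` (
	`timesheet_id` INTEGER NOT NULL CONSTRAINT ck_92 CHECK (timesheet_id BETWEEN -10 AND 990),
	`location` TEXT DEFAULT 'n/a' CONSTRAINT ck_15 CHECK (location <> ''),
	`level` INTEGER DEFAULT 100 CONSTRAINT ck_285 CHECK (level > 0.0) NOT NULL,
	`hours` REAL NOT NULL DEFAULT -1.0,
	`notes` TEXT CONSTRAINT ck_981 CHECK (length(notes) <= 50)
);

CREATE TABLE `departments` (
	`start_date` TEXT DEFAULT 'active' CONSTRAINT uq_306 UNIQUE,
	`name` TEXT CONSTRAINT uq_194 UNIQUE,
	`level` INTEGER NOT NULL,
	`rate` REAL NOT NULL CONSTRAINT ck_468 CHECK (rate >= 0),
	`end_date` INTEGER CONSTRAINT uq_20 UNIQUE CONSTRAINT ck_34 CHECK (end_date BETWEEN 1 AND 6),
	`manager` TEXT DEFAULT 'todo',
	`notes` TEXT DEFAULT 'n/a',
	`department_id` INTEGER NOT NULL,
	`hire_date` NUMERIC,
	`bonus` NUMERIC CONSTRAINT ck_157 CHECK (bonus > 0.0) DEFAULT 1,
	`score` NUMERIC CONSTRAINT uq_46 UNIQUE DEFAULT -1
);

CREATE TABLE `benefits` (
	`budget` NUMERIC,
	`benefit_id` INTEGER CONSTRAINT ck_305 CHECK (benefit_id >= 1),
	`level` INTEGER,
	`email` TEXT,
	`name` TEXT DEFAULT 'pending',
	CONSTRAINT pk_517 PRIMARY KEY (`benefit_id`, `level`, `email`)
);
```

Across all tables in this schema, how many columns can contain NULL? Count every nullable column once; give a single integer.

timesheets: 2 nullable (location, notes — PK none and explicit NOT NULL columns excluded).
departments: 8 nullable (start_date, name, end_date, manager, notes, hire_date, bonus, score — PK none and explicit NOT NULL columns excluded).
benefits: 2 nullable (budget, name — PK (benefit_id, level, email) and explicit NOT NULL columns excluded).
Total: 2 + 8 + 2 = 12.

12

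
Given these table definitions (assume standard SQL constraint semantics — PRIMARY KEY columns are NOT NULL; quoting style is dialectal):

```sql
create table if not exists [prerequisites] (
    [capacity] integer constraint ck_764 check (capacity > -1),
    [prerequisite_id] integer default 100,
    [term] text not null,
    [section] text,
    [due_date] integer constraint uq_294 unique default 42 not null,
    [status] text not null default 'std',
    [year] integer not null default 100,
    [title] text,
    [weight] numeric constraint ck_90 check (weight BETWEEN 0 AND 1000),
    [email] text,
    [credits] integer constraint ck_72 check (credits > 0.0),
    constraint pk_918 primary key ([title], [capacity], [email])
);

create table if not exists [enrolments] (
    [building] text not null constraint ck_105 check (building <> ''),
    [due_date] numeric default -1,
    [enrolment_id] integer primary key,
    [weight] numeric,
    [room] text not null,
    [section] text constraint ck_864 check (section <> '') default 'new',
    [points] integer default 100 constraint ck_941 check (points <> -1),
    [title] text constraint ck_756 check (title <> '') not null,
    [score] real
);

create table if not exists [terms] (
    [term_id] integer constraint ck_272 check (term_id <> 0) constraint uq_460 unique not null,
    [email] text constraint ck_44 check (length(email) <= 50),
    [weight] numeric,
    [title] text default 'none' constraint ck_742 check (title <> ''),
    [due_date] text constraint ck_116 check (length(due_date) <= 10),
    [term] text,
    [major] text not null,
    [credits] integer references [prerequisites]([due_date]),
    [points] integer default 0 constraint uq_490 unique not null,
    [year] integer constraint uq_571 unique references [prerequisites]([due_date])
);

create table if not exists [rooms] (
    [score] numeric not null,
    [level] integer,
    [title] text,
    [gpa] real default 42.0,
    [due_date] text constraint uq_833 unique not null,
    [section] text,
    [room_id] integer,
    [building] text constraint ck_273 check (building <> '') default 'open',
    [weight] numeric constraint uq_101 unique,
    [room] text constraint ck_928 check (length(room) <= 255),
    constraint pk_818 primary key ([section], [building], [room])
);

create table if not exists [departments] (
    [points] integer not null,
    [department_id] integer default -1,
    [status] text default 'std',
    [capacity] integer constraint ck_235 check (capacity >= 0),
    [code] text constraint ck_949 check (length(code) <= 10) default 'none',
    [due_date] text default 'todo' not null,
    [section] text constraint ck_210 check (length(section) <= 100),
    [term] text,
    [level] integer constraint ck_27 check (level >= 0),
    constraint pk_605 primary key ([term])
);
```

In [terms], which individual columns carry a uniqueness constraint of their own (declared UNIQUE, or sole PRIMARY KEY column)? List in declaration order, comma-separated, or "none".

term_id, points, year

- term_id: declared UNIQUE → unique.
- email: no UNIQUE or single-column PK constraint.
- weight: no UNIQUE or single-column PK constraint.
- title: no UNIQUE or single-column PK constraint.
- due_date: no UNIQUE or single-column PK constraint.
- term: no UNIQUE or single-column PK constraint.
- major: no UNIQUE or single-column PK constraint.
- credits: no UNIQUE or single-column PK constraint.
- points: declared UNIQUE → unique.
- year: declared UNIQUE → unique.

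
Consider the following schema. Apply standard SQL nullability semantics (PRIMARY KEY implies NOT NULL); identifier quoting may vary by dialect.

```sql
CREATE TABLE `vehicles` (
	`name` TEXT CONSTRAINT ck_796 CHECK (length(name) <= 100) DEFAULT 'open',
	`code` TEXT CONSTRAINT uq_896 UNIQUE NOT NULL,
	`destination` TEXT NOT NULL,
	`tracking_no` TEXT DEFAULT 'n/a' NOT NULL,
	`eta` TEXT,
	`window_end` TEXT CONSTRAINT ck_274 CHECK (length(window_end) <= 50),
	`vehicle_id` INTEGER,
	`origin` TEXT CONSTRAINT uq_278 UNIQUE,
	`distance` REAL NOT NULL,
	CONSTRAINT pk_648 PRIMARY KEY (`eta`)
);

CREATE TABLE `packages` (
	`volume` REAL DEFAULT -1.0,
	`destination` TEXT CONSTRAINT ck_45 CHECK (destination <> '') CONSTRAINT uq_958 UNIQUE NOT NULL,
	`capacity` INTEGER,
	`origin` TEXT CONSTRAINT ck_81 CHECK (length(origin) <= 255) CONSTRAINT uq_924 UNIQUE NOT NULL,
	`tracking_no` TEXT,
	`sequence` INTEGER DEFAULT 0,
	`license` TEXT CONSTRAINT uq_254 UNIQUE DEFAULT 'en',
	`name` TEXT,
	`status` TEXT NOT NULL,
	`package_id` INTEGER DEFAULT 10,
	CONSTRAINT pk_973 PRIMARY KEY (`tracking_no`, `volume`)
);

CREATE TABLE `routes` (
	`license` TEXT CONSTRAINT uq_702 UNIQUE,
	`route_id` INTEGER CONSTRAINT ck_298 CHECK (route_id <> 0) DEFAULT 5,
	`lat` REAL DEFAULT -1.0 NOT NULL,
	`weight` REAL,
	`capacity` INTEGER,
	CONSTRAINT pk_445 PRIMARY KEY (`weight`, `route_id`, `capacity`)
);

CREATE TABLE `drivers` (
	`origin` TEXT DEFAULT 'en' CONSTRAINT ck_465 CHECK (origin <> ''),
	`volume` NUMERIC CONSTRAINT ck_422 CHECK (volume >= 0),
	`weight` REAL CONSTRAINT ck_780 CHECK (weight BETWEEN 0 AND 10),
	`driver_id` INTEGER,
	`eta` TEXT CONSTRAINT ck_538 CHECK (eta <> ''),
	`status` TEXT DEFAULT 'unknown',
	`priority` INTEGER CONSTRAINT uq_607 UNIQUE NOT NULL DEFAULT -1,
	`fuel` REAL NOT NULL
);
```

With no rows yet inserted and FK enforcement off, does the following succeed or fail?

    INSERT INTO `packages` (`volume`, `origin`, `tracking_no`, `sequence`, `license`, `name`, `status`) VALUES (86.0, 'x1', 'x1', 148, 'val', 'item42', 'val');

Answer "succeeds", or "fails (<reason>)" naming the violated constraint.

fails (NOT NULL on destination)

destination is omitted from the column list and has no DEFAULT, so it would receive NULL.
But destination is declared NOT NULL.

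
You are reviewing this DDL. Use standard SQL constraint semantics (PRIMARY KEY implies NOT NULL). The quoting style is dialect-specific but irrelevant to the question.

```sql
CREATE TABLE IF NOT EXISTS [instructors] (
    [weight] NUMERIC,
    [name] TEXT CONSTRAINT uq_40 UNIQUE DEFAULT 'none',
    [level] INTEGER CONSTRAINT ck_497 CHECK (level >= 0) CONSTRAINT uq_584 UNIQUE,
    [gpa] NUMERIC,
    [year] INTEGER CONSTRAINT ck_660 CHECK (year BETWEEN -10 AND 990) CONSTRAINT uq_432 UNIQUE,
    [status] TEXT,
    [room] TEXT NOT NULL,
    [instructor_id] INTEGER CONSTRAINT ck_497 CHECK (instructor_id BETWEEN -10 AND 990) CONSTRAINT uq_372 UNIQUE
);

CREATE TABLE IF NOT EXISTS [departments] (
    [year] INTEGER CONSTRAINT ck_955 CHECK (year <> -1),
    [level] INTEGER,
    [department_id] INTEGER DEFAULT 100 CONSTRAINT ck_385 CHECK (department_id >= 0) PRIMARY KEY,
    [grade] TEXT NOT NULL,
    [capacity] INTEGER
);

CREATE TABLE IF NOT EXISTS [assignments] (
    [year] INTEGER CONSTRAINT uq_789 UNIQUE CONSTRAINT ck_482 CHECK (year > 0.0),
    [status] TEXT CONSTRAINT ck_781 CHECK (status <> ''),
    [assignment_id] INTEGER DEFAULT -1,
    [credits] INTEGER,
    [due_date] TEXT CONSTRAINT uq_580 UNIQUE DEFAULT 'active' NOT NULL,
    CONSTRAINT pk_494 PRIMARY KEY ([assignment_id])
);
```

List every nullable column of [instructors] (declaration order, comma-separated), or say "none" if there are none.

- weight: no NOT NULL constraint applies → nullable.
- name: UNIQUE does not imply NOT NULL → nullable.
- level: CHECK does not forbid NULL (a CHECK constraint passes when its expression is NULL) → nullable.
- gpa: no NOT NULL constraint applies → nullable.
- year: CHECK does not forbid NULL (a CHECK constraint passes when its expression is NULL) → nullable.
- status: no NOT NULL constraint applies → nullable.
- room: declared NOT NULL → not nullable.
- instructor_id: CHECK does not forbid NULL (a CHECK constraint passes when its expression is NULL) → nullable.

weight, name, level, gpa, year, status, instructor_id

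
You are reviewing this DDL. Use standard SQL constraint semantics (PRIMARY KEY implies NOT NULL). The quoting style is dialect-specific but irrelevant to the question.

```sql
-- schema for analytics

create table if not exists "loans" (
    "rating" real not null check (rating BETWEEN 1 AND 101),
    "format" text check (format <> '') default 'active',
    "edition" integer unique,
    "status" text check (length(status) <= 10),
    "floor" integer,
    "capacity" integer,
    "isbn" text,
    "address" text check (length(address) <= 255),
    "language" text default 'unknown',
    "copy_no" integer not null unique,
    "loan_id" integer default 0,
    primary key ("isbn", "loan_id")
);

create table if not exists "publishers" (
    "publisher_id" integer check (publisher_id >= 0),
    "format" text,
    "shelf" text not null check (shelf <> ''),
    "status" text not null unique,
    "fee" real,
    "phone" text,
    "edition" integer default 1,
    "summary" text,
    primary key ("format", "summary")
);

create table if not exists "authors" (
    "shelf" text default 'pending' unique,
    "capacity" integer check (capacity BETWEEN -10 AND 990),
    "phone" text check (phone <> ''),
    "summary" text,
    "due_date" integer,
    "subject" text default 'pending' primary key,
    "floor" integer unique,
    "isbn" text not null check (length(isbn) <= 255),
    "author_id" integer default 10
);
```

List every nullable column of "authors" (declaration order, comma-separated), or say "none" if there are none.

- shelf: UNIQUE does not imply NOT NULL → nullable.
- capacity: CHECK does not forbid NULL (a CHECK constraint passes when its expression is NULL) → nullable.
- phone: CHECK does not forbid NULL (a CHECK constraint passes when its expression is NULL) → nullable.
- summary: no NOT NULL constraint applies → nullable.
- due_date: no NOT NULL constraint applies → nullable.
- subject: part of the PRIMARY KEY, which implies NOT NULL → not nullable.
- floor: UNIQUE does not imply NOT NULL → nullable.
- isbn: declared NOT NULL → not nullable.
- author_id: DEFAULT only fills an omitted column; an explicit NULL is still allowed → nullable.

shelf, capacity, phone, summary, due_date, floor, author_id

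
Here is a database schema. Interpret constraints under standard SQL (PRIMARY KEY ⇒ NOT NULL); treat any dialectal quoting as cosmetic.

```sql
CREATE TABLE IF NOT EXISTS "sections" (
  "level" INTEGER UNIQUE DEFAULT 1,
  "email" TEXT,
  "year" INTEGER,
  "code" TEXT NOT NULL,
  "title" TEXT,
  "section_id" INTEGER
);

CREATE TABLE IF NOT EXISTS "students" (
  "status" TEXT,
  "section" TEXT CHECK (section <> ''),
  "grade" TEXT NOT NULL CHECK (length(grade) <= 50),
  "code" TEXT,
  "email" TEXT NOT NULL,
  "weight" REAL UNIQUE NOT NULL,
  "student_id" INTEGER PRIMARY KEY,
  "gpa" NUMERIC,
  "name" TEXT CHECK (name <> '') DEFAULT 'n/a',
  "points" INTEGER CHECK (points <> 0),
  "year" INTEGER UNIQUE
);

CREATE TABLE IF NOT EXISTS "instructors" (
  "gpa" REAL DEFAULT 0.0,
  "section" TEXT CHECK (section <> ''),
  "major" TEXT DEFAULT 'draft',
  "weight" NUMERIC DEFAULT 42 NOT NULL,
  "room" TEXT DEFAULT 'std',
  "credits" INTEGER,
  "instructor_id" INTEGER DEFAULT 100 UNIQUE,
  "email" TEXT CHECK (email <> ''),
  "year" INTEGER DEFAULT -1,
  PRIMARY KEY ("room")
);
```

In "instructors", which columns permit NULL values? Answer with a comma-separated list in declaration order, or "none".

gpa, section, major, credits, instructor_id, email, year

- gpa: DEFAULT only fills an omitted column; an explicit NULL is still allowed → nullable.
- section: CHECK does not forbid NULL (a CHECK constraint passes when its expression is NULL) → nullable.
- major: DEFAULT only fills an omitted column; an explicit NULL is still allowed → nullable.
- weight: declared NOT NULL → not nullable.
- room: part of the PRIMARY KEY, which implies NOT NULL → not nullable.
- credits: no NOT NULL constraint applies → nullable.
- instructor_id: UNIQUE does not imply NOT NULL → nullable.
- email: CHECK does not forbid NULL (a CHECK constraint passes when its expression is NULL) → nullable.
- year: DEFAULT only fills an omitted column; an explicit NULL is still allowed → nullable.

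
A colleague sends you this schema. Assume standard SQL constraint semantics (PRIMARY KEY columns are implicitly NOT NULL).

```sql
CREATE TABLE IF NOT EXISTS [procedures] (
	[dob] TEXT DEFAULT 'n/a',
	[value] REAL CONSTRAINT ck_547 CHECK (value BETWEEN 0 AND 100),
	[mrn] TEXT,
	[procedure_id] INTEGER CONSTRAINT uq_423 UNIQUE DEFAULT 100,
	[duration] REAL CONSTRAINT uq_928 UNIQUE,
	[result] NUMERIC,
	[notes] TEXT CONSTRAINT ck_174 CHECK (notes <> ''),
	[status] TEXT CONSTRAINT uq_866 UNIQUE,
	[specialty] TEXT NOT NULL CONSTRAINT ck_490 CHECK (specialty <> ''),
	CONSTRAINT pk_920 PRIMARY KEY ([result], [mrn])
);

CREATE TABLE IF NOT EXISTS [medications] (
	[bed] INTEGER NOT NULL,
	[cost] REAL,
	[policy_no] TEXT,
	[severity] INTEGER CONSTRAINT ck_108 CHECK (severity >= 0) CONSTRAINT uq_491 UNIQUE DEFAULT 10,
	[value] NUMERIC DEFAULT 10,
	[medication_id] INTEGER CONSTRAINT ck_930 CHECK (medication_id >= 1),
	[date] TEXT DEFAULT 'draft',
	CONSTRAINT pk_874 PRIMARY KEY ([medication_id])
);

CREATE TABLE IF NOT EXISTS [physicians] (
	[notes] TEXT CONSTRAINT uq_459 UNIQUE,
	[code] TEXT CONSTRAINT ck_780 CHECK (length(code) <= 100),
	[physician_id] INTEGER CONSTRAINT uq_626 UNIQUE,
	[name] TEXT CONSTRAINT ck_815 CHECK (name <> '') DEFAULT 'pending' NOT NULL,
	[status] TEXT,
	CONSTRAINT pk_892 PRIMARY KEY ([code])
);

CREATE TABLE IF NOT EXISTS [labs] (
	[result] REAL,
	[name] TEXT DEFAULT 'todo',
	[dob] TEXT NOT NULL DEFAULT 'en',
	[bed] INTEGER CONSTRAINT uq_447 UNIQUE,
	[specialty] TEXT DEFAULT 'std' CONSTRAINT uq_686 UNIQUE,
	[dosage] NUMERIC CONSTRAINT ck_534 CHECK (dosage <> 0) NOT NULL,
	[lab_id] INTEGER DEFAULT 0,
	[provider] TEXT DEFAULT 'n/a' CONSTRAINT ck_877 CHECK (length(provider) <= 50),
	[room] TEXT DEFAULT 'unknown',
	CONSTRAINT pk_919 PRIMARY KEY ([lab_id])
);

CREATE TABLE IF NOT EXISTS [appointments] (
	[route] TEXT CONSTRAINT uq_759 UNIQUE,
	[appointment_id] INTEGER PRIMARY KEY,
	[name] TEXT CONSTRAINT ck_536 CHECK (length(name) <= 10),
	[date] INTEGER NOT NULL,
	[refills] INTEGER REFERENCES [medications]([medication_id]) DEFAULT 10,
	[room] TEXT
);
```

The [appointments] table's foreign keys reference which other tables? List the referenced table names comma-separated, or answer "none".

- refills REFERENCES medications(medication_id).

medications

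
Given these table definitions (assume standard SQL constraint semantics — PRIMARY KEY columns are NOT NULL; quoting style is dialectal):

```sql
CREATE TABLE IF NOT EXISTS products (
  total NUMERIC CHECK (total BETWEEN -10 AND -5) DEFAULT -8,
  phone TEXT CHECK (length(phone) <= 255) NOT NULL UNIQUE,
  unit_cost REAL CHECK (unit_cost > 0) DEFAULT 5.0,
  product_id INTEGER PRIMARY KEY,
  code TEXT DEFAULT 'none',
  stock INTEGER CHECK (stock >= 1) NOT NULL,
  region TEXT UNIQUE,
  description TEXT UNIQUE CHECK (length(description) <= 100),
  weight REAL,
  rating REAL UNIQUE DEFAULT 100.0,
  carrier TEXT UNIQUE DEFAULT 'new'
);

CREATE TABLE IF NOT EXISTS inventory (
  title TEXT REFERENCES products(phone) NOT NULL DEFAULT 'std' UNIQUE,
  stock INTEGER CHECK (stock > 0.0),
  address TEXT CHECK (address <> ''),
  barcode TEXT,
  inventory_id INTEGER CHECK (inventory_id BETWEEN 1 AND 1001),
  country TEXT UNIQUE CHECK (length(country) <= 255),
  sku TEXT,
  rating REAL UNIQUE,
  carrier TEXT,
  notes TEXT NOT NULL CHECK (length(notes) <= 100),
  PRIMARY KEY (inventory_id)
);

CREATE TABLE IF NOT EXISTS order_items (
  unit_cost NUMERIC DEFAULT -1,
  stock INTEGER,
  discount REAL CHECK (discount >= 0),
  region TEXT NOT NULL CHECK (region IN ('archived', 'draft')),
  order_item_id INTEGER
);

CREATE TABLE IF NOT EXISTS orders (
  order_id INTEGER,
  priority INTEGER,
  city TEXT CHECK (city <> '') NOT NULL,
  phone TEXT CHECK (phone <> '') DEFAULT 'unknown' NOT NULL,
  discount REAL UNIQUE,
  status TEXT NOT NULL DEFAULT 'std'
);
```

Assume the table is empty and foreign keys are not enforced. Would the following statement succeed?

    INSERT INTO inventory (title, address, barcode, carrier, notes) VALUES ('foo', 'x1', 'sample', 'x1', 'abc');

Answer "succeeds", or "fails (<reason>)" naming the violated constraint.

fails (NOT NULL on inventory_id)

inventory_id is omitted from the column list and has no DEFAULT, so it would receive NULL.
But inventory_id is part of the PRIMARY KEY (implied NOT NULL).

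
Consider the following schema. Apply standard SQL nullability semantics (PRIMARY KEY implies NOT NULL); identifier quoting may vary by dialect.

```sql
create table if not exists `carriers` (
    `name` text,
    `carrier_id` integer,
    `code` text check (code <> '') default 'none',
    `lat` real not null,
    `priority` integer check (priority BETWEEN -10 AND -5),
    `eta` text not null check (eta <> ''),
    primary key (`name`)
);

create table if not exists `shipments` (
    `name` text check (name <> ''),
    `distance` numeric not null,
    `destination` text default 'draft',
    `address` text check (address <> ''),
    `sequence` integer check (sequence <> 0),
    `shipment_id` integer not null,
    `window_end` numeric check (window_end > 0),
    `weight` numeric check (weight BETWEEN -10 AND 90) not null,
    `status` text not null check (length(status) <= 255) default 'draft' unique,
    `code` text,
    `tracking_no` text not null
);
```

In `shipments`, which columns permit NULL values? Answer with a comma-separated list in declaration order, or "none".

name, destination, address, sequence, window_end, code

- name: CHECK does not forbid NULL (a CHECK constraint passes when its expression is NULL) → nullable.
- distance: declared NOT NULL → not nullable.
- destination: DEFAULT only fills an omitted column; an explicit NULL is still allowed → nullable.
- address: CHECK does not forbid NULL (a CHECK constraint passes when its expression is NULL) → nullable.
- sequence: CHECK does not forbid NULL (a CHECK constraint passes when its expression is NULL) → nullable.
- shipment_id: declared NOT NULL → not nullable.
- window_end: CHECK does not forbid NULL (a CHECK constraint passes when its expression is NULL) → nullable.
- weight: declared NOT NULL → not nullable.
- status: declared NOT NULL → not nullable.
- code: no NOT NULL constraint applies → nullable.
- tracking_no: declared NOT NULL → not nullable.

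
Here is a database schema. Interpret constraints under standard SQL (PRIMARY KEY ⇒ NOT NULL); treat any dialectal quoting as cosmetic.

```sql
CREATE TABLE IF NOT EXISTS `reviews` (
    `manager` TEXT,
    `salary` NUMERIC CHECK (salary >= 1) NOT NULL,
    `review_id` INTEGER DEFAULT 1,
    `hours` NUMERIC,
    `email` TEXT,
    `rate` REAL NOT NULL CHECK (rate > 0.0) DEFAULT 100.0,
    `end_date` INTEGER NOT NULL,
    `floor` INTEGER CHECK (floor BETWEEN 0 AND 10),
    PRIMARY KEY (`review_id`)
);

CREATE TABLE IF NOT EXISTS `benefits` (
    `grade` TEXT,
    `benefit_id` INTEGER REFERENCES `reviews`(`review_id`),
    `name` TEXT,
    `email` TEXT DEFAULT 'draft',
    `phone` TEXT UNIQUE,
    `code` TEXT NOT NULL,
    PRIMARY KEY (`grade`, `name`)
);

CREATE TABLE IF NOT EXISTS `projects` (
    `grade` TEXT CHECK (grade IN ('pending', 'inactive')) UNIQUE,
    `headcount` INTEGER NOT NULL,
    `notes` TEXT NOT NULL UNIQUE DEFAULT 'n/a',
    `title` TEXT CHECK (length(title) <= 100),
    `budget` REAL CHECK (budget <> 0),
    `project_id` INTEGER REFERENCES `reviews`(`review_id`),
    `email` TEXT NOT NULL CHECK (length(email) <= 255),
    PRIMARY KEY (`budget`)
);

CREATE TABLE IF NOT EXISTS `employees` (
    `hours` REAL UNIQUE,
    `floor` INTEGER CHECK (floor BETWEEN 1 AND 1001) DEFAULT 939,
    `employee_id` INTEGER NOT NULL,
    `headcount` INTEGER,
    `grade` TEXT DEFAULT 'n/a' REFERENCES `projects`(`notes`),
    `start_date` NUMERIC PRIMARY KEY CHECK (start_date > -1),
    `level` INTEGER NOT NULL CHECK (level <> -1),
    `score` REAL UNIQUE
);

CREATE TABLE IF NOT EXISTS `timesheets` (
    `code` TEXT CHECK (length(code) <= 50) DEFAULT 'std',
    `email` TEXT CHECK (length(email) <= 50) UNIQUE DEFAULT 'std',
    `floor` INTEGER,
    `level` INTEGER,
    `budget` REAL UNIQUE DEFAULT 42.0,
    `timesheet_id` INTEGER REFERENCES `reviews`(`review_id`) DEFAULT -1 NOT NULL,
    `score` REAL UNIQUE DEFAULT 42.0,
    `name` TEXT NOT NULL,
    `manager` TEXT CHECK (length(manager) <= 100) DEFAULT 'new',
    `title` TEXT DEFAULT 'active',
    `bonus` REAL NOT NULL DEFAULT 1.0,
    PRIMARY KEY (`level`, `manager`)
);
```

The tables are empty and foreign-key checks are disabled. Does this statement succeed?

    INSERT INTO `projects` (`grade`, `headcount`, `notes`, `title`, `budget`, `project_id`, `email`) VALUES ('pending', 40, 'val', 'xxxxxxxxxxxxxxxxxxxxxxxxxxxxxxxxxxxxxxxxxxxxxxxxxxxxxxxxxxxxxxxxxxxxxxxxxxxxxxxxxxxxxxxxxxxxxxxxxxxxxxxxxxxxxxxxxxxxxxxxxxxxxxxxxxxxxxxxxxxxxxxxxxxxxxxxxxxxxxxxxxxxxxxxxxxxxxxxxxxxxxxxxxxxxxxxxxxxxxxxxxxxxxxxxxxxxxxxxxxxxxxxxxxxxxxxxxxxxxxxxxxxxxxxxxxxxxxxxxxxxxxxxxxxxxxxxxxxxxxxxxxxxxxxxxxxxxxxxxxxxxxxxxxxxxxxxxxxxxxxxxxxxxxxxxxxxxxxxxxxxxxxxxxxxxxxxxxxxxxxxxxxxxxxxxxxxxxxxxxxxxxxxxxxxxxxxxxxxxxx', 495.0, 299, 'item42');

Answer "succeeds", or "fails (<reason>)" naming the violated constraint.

The value 'xxxxxxxxxxxxxxxxxxxxxxxxxxxxxxxxxxxxxxxxxxxxxxxxxxxxxxxxxxxxxxxxxxxxxxxxxxxxxxxxxxxxxxxxxxxxxxxxxxxxxxxxxxxxxxxxxxxxxxxxxxxxxxxxxxxxxxxxxxxxxxxxxxxxxxxxxxxxxxxxxxxxxxxxxxxxxxxxxxxxxxxxxxxxxxxxxxxxxxxxxxxxxxxxxxxxxxxxxxxxxxxxxxxxxxxxxxxxxxxxxxxxxxxxxxxxxxxxxxxxxxxxxxxxxxxxxxxxxxxxxxxxxxxxxxxxxxxxxxxxxxxxxxxxxxxxxxxxxxxxxxxxxxxxxxxxxxxxxxxxxxxxxxxxxxxxxxxxxxxxxxxxxxxxxxxxxxxxxxxxxxxxxxxxxxxxxxxxxxxx' for title violates CHECK (length(title) <= 100).

fails (CHECK on title)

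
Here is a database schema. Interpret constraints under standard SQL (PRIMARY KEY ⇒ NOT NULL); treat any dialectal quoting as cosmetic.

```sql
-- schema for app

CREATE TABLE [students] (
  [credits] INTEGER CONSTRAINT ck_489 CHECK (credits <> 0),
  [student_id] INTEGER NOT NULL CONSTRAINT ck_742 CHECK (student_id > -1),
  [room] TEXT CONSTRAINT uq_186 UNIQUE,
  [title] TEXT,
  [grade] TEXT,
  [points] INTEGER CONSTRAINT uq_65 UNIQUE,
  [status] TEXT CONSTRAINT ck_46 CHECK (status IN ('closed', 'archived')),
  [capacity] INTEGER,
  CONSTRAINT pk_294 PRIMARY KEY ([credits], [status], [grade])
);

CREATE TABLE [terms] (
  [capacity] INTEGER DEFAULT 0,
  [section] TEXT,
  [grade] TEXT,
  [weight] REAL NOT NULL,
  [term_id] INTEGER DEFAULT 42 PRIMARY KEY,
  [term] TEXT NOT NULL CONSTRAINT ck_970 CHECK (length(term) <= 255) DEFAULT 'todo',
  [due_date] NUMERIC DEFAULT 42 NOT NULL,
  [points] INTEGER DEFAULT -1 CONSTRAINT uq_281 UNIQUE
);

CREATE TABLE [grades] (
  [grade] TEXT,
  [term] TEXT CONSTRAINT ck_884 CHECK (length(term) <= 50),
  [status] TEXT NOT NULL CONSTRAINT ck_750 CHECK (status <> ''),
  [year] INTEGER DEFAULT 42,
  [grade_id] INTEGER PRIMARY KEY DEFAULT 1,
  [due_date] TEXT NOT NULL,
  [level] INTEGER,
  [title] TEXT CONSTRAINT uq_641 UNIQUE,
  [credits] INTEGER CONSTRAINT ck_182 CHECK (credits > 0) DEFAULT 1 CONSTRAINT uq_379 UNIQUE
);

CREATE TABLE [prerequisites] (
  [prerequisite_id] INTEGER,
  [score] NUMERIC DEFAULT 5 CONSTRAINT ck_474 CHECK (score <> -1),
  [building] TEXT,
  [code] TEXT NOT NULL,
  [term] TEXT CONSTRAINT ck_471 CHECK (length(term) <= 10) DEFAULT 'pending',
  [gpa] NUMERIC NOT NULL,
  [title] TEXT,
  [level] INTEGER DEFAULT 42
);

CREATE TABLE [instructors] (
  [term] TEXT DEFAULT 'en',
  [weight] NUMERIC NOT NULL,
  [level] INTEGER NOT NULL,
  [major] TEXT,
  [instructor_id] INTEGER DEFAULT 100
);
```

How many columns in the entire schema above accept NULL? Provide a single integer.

students: 4 nullable (room, title, points, capacity — PK (credits, status, grade) and explicit NOT NULL columns excluded).
terms: 4 nullable (capacity, section, grade, points — PK (term_id) and explicit NOT NULL columns excluded).
grades: 6 nullable (grade, term, year, level, title, credits — PK (grade_id) and explicit NOT NULL columns excluded).
prerequisites: 6 nullable (prerequisite_id, score, building, term, title, level — PK none and explicit NOT NULL columns excluded).
instructors: 3 nullable (term, major, instructor_id — PK none and explicit NOT NULL columns excluded).
Total: 4 + 4 + 6 + 6 + 3 = 23.

23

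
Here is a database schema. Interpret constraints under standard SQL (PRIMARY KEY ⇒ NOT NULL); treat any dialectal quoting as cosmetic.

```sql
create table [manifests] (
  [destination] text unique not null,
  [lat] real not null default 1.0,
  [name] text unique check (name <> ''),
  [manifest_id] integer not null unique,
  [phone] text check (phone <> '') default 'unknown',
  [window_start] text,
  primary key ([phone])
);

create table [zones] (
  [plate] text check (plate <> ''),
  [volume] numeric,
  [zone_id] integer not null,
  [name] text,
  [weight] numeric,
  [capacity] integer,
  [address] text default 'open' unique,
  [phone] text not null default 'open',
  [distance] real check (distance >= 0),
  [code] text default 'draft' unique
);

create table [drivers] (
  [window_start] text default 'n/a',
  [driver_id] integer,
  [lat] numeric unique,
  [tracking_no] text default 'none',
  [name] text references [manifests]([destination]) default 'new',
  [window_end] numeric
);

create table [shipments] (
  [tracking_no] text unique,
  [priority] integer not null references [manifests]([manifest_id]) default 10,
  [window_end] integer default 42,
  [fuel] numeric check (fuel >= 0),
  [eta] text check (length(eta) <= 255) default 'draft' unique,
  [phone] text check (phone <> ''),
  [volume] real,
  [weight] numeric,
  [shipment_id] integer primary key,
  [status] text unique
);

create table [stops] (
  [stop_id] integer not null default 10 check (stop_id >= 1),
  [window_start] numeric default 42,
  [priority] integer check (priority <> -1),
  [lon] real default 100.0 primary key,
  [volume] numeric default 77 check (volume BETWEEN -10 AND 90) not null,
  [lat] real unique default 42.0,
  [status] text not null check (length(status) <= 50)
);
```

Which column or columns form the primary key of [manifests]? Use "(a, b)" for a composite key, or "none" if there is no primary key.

phone

phone is declared PRIMARY KEY as a table-level PRIMARY KEY clause.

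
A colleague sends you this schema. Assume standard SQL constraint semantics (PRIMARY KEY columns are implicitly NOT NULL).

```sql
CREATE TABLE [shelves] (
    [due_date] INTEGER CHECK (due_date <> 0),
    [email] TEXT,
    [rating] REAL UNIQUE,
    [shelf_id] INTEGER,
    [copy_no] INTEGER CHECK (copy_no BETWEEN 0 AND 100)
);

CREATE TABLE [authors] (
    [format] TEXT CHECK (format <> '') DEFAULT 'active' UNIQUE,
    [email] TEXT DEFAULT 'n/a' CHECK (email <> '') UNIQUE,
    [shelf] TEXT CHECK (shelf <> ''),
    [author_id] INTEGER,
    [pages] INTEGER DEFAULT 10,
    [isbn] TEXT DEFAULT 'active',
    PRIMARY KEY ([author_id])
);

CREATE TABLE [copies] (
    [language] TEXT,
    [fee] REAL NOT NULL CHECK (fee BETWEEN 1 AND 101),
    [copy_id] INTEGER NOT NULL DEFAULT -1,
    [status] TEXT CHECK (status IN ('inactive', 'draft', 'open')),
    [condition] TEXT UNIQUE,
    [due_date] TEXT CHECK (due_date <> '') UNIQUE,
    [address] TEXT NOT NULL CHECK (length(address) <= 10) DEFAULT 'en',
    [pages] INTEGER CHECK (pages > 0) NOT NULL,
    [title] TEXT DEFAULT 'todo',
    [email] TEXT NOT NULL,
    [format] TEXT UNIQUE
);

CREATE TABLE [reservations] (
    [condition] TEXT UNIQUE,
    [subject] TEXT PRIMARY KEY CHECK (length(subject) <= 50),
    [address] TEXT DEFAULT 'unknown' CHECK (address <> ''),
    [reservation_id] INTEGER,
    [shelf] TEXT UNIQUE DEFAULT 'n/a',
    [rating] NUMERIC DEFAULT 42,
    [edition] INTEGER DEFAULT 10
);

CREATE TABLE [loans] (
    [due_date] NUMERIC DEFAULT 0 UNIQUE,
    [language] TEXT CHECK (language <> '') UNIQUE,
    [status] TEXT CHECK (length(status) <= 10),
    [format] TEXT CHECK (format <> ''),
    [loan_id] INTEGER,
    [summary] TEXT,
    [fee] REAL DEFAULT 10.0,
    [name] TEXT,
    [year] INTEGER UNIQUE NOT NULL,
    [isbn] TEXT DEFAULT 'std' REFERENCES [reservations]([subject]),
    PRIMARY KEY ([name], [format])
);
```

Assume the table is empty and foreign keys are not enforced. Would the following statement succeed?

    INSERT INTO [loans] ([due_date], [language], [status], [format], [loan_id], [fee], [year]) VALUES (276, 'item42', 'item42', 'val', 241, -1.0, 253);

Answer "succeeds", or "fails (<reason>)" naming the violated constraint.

fails (NOT NULL on name)

name is omitted from the column list and has no DEFAULT, so it would receive NULL.
But name is part of the PRIMARY KEY (implied NOT NULL).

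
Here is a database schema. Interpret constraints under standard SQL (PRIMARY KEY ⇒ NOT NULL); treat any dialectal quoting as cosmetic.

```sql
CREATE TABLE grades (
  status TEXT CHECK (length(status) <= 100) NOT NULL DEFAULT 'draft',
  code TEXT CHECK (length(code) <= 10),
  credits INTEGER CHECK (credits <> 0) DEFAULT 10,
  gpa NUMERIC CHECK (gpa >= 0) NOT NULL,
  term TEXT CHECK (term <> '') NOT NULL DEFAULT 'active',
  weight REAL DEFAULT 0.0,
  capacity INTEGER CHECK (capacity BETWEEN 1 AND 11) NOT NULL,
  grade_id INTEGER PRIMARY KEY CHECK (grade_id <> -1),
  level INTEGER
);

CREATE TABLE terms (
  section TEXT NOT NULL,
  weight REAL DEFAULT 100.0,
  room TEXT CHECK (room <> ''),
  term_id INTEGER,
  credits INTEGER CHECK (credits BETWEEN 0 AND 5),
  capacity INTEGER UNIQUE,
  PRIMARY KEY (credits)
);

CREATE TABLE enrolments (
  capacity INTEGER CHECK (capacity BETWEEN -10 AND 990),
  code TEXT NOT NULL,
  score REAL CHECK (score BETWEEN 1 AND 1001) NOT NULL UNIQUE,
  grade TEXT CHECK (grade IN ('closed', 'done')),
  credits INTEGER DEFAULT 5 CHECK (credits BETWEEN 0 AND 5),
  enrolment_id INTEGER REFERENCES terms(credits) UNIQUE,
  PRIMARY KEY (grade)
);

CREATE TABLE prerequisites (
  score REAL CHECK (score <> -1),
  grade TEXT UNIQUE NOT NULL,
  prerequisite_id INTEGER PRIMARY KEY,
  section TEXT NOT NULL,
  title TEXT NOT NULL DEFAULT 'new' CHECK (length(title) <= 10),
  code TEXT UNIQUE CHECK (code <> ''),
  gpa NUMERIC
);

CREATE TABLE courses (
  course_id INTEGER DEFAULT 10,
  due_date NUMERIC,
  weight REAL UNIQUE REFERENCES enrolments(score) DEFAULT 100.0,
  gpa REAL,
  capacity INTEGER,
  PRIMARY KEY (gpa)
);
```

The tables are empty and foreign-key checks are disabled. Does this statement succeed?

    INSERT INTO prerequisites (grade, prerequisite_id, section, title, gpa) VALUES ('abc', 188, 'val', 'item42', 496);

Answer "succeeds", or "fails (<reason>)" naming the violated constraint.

succeeds

NOT NULL columns: grade is supplied; prerequisite_id is supplied; section is supplied; title is supplied.
CHECK constraints: 'item42' satisfies (length(title) <= 10).
No constraint is violated.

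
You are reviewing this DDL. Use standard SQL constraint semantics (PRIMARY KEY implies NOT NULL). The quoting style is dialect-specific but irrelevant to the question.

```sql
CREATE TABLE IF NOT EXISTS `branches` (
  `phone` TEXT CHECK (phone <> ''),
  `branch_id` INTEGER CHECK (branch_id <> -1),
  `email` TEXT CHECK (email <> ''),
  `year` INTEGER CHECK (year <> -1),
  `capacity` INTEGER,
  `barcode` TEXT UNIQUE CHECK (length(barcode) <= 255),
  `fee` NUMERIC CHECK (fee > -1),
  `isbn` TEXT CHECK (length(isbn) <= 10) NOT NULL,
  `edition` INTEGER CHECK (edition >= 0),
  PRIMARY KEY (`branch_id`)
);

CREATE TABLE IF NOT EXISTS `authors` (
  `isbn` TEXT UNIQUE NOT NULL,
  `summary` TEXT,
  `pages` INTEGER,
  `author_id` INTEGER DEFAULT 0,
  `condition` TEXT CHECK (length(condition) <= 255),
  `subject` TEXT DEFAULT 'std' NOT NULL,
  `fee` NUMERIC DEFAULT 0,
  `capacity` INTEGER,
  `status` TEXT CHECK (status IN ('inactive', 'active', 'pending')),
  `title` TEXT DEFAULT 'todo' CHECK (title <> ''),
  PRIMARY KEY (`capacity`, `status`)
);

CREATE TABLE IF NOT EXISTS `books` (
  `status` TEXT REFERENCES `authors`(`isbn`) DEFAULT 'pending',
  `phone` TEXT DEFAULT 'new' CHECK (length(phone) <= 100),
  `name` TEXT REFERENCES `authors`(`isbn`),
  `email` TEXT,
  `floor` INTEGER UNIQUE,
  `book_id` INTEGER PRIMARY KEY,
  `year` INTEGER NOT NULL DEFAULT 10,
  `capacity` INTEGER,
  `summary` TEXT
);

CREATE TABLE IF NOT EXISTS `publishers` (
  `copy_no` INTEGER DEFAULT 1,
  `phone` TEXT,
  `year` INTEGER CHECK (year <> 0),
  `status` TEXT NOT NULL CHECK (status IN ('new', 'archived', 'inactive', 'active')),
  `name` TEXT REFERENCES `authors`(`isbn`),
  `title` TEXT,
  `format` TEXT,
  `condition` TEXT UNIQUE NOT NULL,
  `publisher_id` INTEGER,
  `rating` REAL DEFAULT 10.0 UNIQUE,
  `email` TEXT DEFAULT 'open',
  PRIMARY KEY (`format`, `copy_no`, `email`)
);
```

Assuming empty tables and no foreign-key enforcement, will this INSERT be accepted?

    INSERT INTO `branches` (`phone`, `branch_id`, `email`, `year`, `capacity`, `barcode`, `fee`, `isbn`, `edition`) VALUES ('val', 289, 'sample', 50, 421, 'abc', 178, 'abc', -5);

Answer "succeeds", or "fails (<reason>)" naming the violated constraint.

The value -5 for edition violates CHECK (edition >= 0).

fails (CHECK on edition)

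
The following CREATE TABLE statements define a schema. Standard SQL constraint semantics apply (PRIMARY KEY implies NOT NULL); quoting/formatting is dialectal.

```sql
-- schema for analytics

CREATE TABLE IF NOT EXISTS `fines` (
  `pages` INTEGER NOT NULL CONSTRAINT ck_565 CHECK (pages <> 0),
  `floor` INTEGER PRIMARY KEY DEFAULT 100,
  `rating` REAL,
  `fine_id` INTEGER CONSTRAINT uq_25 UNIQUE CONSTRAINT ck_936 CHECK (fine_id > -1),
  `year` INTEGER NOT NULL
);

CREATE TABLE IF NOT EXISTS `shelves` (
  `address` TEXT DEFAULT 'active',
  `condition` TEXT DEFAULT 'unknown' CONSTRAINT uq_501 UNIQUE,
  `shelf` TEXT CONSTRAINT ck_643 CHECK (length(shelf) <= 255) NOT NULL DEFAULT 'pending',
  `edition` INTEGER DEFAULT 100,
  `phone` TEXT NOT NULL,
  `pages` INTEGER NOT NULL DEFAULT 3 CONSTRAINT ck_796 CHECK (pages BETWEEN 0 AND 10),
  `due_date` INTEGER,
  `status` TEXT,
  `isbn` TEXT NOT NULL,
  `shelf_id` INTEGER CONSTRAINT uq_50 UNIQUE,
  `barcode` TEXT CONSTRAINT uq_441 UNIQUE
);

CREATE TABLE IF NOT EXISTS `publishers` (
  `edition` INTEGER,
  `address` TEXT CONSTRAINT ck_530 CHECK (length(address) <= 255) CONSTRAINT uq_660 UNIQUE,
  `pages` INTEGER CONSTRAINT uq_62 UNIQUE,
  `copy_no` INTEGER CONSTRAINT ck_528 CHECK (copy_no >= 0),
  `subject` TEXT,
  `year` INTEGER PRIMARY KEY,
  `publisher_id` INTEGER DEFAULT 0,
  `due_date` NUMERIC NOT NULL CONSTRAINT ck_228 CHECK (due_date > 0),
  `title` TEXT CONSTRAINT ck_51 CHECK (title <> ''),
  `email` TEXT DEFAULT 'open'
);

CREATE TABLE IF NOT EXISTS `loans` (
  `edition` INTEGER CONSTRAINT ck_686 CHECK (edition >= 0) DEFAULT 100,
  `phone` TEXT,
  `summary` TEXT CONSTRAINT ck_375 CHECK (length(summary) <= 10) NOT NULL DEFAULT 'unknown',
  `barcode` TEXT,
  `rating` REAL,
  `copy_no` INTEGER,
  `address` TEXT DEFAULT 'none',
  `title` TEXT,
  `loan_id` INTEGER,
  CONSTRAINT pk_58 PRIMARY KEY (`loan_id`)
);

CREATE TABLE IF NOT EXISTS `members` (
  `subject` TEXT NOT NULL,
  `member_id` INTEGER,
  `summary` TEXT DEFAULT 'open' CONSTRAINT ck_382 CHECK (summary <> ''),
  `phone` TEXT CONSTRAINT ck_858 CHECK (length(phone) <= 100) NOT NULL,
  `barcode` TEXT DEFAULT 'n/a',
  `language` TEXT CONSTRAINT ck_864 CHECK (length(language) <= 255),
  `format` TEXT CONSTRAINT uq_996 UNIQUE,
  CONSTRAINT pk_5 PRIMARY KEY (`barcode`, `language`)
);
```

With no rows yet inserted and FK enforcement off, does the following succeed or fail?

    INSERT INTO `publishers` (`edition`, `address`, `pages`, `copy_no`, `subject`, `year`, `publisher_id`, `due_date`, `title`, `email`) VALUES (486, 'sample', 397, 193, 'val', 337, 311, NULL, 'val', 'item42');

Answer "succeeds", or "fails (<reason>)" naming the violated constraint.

due_date is explicitly set to NULL, but due_date is declared NOT NULL.

fails (NOT NULL on due_date)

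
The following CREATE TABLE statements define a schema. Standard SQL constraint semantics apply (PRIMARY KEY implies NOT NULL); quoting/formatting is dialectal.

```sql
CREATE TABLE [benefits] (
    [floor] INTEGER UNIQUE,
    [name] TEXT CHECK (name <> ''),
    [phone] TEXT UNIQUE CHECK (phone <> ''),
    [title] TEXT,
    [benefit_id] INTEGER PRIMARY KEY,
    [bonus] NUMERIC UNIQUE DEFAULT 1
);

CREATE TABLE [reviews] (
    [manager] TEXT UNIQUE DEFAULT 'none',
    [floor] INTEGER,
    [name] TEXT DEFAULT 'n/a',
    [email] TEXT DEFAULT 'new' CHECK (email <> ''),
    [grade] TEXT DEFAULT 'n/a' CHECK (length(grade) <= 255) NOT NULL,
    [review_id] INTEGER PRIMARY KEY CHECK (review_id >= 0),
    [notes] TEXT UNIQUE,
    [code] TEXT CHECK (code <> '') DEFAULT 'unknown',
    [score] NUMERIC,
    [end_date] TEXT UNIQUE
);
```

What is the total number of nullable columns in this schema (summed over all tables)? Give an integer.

benefits: 5 nullable (floor, name, phone, title, bonus — PK (benefit_id) and explicit NOT NULL columns excluded).
reviews: 8 nullable (manager, floor, name, email, notes, code, score, end_date — PK (review_id) and explicit NOT NULL columns excluded).
Total: 5 + 8 = 13.

13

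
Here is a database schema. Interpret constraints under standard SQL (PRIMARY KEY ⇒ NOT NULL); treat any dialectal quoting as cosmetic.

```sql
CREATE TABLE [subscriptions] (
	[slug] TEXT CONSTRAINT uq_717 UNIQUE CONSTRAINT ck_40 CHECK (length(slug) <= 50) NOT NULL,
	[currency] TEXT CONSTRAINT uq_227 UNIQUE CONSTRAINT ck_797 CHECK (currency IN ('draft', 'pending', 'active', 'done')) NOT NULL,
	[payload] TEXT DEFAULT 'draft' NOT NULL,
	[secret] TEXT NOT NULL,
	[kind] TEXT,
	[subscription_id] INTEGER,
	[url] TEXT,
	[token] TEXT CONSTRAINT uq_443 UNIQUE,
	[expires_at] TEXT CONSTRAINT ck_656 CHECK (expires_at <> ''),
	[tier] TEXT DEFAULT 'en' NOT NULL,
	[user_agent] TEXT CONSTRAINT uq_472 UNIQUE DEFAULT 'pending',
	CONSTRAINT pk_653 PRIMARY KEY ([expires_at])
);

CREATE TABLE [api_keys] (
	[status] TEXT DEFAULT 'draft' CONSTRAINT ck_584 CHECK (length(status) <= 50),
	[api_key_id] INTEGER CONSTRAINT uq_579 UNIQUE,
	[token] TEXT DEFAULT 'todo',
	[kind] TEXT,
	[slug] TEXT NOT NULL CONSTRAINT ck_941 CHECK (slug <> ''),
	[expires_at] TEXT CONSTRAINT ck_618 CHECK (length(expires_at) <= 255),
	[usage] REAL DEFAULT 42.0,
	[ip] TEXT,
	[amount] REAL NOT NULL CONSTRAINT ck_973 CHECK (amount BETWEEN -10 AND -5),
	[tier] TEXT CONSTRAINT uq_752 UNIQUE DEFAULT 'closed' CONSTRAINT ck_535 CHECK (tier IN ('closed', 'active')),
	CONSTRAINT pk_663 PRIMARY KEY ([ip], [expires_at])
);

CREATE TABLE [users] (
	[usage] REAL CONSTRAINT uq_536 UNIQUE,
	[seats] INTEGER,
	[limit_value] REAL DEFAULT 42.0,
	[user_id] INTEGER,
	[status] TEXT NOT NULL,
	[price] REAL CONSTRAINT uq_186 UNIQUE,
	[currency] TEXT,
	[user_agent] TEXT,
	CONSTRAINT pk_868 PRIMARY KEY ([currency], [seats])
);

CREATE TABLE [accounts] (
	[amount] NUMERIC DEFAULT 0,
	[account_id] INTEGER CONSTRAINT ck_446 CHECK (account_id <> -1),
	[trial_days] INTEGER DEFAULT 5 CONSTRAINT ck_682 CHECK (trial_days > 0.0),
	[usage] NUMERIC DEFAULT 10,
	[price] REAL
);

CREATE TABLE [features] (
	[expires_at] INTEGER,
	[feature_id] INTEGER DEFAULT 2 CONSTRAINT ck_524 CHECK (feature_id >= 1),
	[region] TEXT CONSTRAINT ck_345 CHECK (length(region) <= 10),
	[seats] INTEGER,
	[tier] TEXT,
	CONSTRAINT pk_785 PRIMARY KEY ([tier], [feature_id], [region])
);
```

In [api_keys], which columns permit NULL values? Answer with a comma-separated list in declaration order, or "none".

- status: CHECK does not forbid NULL (a CHECK constraint passes when its expression is NULL) → nullable.
- api_key_id: UNIQUE does not imply NOT NULL → nullable.
- token: DEFAULT only fills an omitted column; an explicit NULL is still allowed → nullable.
- kind: no NOT NULL constraint applies → nullable.
- slug: declared NOT NULL → not nullable.
- expires_at: part of the PRIMARY KEY, which implies NOT NULL → not nullable.
- usage: DEFAULT only fills an omitted column; an explicit NULL is still allowed → nullable.
- ip: part of the PRIMARY KEY, which implies NOT NULL → not nullable.
- amount: declared NOT NULL → not nullable.
- tier: CHECK does not forbid NULL (a CHECK constraint passes when its expression is NULL) → nullable.

status, api_key_id, token, kind, usage, tier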